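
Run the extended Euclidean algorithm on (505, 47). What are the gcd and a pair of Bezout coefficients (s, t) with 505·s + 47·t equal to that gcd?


Euclidean algorithm on (505, 47) — divide until remainder is 0:
  505 = 10 · 47 + 35
  47 = 1 · 35 + 12
  35 = 2 · 12 + 11
  12 = 1 · 11 + 1
  11 = 11 · 1 + 0
gcd(505, 47) = 1.
Track Bezout coefficients alongside the remainders: start with r₀ = 505 = a·1 + b·0 (s = 1, t = 0) and r₁ = 47 = a·0 + b·1 (s = 0, t = 1); each new remainder r_{k+1} = r_{k-1} − q_k·r_k inherits s_{k+1} = s_{k-1} − q_k·s_k, t_{k+1} = t_{k-1} − q_k·t_k, so r_k = a·s_k + b·t_k at every step:
  q = 10: r = 35, s = 1 − 10·0 = 1, t = 0 − 10·1 = -10  (check: 505·1 + 47·(-10) = 35)
  q = 1: r = 12, s = 0 − 1·1 = -1, t = 1 − 1·(-10) = 11  (check: 505·(-1) + 47·11 = 12)
  q = 2: r = 11, s = 1 − 2·(-1) = 3, t = -10 − 2·11 = -32  (check: 505·3 + 47·(-32) = 11)
  q = 1: r = 1, s = -1 − 1·3 = -4, t = 11 − 1·(-32) = 43  (check: 505·(-4) + 47·43 = 1)
The row with r = 1 (the gcd) gives the Bezout coefficients s = -4, t = 43.
Result: 505 · (-4) + 47 · (43) = 1.

gcd(505, 47) = 1; s = -4, t = 43 (check: 505·(-4) + 47·43 = 1).


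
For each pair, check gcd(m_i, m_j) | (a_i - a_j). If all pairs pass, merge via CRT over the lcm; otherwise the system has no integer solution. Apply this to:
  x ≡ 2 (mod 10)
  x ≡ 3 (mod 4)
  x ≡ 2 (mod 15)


Moduli 10, 4, 15 are not pairwise coprime, so CRT works modulo lcm(m_i) when all pairwise compatibility conditions hold.
Pairwise compatibility: gcd(m_i, m_j) must divide a_i - a_j for every pair.
Merge one congruence at a time:
  Start: x ≡ 2 (mod 10).
  Combine with x ≡ 3 (mod 4): gcd(10, 4) = 2, and 3 - 2 = 1 is NOT divisible by 2.
    ⇒ system is inconsistent (no integer solution).

No solution (the system is inconsistent).


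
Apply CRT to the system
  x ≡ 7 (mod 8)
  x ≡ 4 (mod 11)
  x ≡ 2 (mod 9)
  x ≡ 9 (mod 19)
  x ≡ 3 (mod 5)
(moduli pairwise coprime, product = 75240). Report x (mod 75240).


Product of moduli M = 8 · 11 · 9 · 19 · 5 = 75240.
Merge one congruence at a time:
  Start: x ≡ 7 (mod 8).
  Combine with x ≡ 4 (mod 11); new modulus lcm = 88.
    Write x = 7 + 8·t and substitute into x ≡ 4 (mod 11): 8·t ≡ 4 − 7 = -3 (mod 11).
    Reduce coefficients mod 11: 8·t ≡ 8 (mod 11).
    The inverse of 8 mod 11 is 7 (since 8·7 = 56 = 5·11 + 1), so t ≡ 7·8 = 56 ≡ 1 (mod 11).
    Then x = 7 + 8·1 = 15, valid modulo lcm(8, 11) = 88: x ≡ 15 (mod 88).
  Combine with x ≡ 2 (mod 9); new modulus lcm = 792.
    Write x = 15 + 88·t and substitute into x ≡ 2 (mod 9): 88·t ≡ 2 − 15 = -13 (mod 9).
    Reduce coefficients mod 9: 7·t ≡ 5 (mod 9).
    The inverse of 7 mod 9 is 4 (since 7·4 = 28 = 3·9 + 1), so t ≡ 4·5 = 20 ≡ 2 (mod 9).
    Then x = 15 + 88·2 = 191, valid modulo lcm(88, 9) = 792: x ≡ 191 (mod 792).
  Combine with x ≡ 9 (mod 19); new modulus lcm = 15048.
    Write x = 191 + 792·t and substitute into x ≡ 9 (mod 19): 792·t ≡ 9 − 191 = -182 (mod 19).
    Reduce coefficients mod 19: 13·t ≡ 8 (mod 19).
    The inverse of 13 mod 19 is 3 (since 13·3 = 39 = 2·19 + 1), so t ≡ 3·8 = 24 ≡ 5 (mod 19).
    Then x = 191 + 792·5 = 4151, valid modulo lcm(792, 19) = 15048: x ≡ 4151 (mod 15048).
  Combine with x ≡ 3 (mod 5); new modulus lcm = 75240.
    Write x = 4151 + 15048·t and substitute into x ≡ 3 (mod 5): 15048·t ≡ 3 − 4151 = -4148 (mod 5).
    Reduce coefficients mod 5: 3·t ≡ 2 (mod 5).
    The inverse of 3 mod 5 is 2 (since 3·2 = 6 = 1·5 + 1), so t ≡ 2·2 = 4 ≡ 4 (mod 5).
    Then x = 4151 + 15048·4 = 64343, valid modulo lcm(15048, 5) = 75240: x ≡ 64343 (mod 75240).
Verify against each original: 64343 mod 8 = 7, 64343 mod 11 = 4, 64343 mod 9 = 2, 64343 mod 19 = 9, 64343 mod 5 = 3.

x ≡ 64343 (mod 75240).


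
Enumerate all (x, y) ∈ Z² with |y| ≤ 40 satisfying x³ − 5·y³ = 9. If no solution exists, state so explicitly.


The equation is x³ - 5y³ = 9. For fixed y, x³ = 5·y³ + 9, so a solution requires the RHS to be a perfect cube.
Strategy: iterate y from -40 to 40, compute RHS = 5·y³ + 9, and check whether it is a (positive or negative) perfect cube.
Check small values of y:
  y = 0: RHS = 9 is not a perfect cube.
  y = 1: RHS = 14 is not a perfect cube.
  y = -1: RHS = 4 is not a perfect cube.
  y = 2: RHS = 49 is not a perfect cube.
  y = -2: RHS = -31 is not a perfect cube.
  y = 3: RHS = 144 is not a perfect cube.
  y = -3: RHS = -126 is not a perfect cube.
Continuing the search up to |y| = 40 finds no solutions either.
No (x, y) in the scanned range satisfies the equation.

No integer solutions with |y| ≤ 40.


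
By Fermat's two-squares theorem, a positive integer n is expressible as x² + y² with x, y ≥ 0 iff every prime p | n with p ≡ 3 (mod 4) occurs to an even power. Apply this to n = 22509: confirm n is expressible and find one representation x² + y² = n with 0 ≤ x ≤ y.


Step 1: Factor n = 22509 = 3^2 · 41 · 61.
Step 2: Check the mod-4 condition on each prime factor: 3 ≡ 3 (mod 4), exponent 2 (must be even); 41 ≡ 1 (mod 4), exponent 1; 61 ≡ 1 (mod 4), exponent 1.
All primes ≡ 3 (mod 4) appear to even exponent (or don't appear), so by the two-squares theorem n IS expressible as a sum of two squares.
Step 3: Build a representation. Group n = k² · m with k = 3 and m = 41 · 61 = 2501 (a product of primes ≡ 1 (mod 4)); a representation of m scales to one of n via (k·x)² + (k·y)² = k²(x² + y²). Each prime p ≡ 1 (mod 4) is itself a sum of two squares; find a² by testing p − a² for a perfect square:
  41: 41 − 1² = 40, 41 − 2² = 37, 41 − 3² = 32, 41 − 4² = 25 = 5² ⇒ 41 = 4² + 5².
  61: 61 − 1² = 60, 61 − 2² = 57, 61 − 3² = 52, 61 − 4² = 45, 61 − 5² = 36 = 6² ⇒ 61 = 5² + 6².
  Combine using the Brahmagupta–Fibonacci identity (a² + b²)(c² + d²) = (ac − bd)² + (ad + bc)² = (ac + bd)² + (ad − bc)²:
  41 · 61 = 2501: from (4² + 5²)(5² + 6²), take (4·5 − 5·6, 4·6 + 5·5) = (20 − 30, 24 + 25) = (-10, 49); dropping signs (only squares matter) gives (10, 49); check 10² + 49² = 100 + 2401 = 2501 ✓.
  Scale by k = 3: (3·10, 3·49) = (30, 147).
Step 4: Order so x ≤ y and verify: 30² + 147² = 900 + 21609 = 22509 = n. ✓

n = 22509 = 30² + 147² (one valid representation with x ≤ y).


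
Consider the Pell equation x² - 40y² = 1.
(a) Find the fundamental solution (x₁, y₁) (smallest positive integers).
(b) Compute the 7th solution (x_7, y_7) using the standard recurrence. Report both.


Step 1: Find the fundamental solution (x₁, y₁) of x² - 40y² = 1.
  Expand √40 as a continued fraction. a₀ = ⌊√40⌋ = 6; iterate m_{k+1} = d_k·a_k − m_k, d_{k+1} = (40 − m_{k+1}²)/d_k, a_{k+1} = ⌊(a₀ + m_{k+1})/d_{k+1}⌋ (starting m₀ = 0, d₀ = 1), with convergents p_k = a_k·p_{k-1} + p_{k-2}, q_k = a_k·q_{k-1} + q_{k-2} (p₋₁ = 1, q₋₁ = 0):
  k = 0: a₀ = 6; p₀/q₀ = 6/1; p₀² − 40·q₀² = 36 − 40 = -4.
  k = 1: m = 6, d = 4, a = ⌊(6 + 6)/4⌋ = 3; p/q = (3·6 + 1)/(3·1 + 0) = 19/3; p² − 40·q² = 361 − 360 = 1.
  The first convergent with p² − 40·q² = 1 gives the fundamental solution (x₁, y₁) = (19, 3).
Step 2: Apply the recurrence (x_{n+1}, y_{n+1}) = (x₁x_n + 40y₁y_n, x₁y_n + y₁x_n) repeatedly.
  From (x_1, y_1) = (19, 3): x_2 = 19·19 + 40·3·3 = 721; y_2 = 19·3 + 3·19 = 114.
  From (x_2, y_2) = (721, 114): x_3 = 19·721 + 40·3·114 = 27379; y_3 = 19·114 + 3·721 = 4329.
  From (x_3, y_3) = (27379, 4329): x_4 = 19·27379 + 40·3·4329 = 1039681; y_4 = 19·4329 + 3·27379 = 164388.
  From (x_4, y_4) = (1039681, 164388): x_5 = 19·1039681 + 40·3·164388 = 39480499; y_5 = 19·164388 + 3·1039681 = 6242415.
  From (x_5, y_5) = (39480499, 6242415): x_6 = 19·39480499 + 40·3·6242415 = 1499219281; y_6 = 19·6242415 + 3·39480499 = 237047382.
  From (x_6, y_6) = (1499219281, 237047382): x_7 = 19·1499219281 + 40·3·237047382 = 56930852179; y_7 = 19·237047382 + 3·1499219281 = 9001558101.
Step 3: Verify x_7² - 40·y_7² = 3241121929827149048041 - 3241121929827149048040 = 1 (should be 1). ✓

(x_1, y_1) = (19, 3); (x_7, y_7) = (56930852179, 9001558101).


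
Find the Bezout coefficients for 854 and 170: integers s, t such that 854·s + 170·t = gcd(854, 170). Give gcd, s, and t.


Euclidean algorithm on (854, 170) — divide until remainder is 0:
  854 = 5 · 170 + 4
  170 = 42 · 4 + 2
  4 = 2 · 2 + 0
gcd(854, 170) = 2.
Track Bezout coefficients alongside the remainders: start with r₀ = 854 = a·1 + b·0 (s = 1, t = 0) and r₁ = 170 = a·0 + b·1 (s = 0, t = 1); each new remainder r_{k+1} = r_{k-1} − q_k·r_k inherits s_{k+1} = s_{k-1} − q_k·s_k, t_{k+1} = t_{k-1} − q_k·t_k, so r_k = a·s_k + b·t_k at every step:
  q = 5: r = 4, s = 1 − 5·0 = 1, t = 0 − 5·1 = -5  (check: 854·1 + 170·(-5) = 4)
  q = 42: r = 2, s = 0 − 42·1 = -42, t = 1 − 42·(-5) = 211  (check: 854·(-42) + 170·211 = 2)
The row with r = 2 (the gcd) gives the Bezout coefficients s = -42, t = 211.
Result: 854 · (-42) + 170 · (211) = 2.

gcd(854, 170) = 2; s = -42, t = 211 (check: 854·(-42) + 170·211 = 2).


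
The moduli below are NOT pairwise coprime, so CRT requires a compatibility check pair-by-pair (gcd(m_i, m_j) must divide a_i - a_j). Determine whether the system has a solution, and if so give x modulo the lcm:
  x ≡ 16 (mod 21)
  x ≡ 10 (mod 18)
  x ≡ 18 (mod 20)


Moduli 21, 18, 20 are not pairwise coprime, so CRT works modulo lcm(m_i) when all pairwise compatibility conditions hold.
Pairwise compatibility: gcd(m_i, m_j) must divide a_i - a_j for every pair.
Merge one congruence at a time:
  Start: x ≡ 16 (mod 21).
  Combine with x ≡ 10 (mod 18): gcd(21, 18) = 3; 10 - 16 = -6, which IS divisible by 3, so compatible.
    Write x = 16 + 21·t and substitute into x ≡ 10 (mod 18): 21·t ≡ 10 − 16 = -6 (mod 18).
    Divide the congruence (and modulus) by g = 3: 7·t ≡ -2 (mod 6).
    Reduce coefficients mod 6: 1·t ≡ 4 (mod 6).
    So t ≡ 4 (mod 6).
    Then x = 16 + 21·4 = 100, valid modulo lcm(21, 18) = 126: x ≡ 100 (mod 126).
  Combine with x ≡ 18 (mod 20): gcd(126, 20) = 2; 18 - 100 = -82, which IS divisible by 2, so compatible.
    Write x = 100 + 126·t and substitute into x ≡ 18 (mod 20): 126·t ≡ 18 − 100 = -82 (mod 20).
    Divide the congruence (and modulus) by g = 2: 63·t ≡ -41 (mod 10).
    Reduce coefficients mod 10: 3·t ≡ 9 (mod 10).
    The inverse of 3 mod 10 is 7 (since 3·7 = 21 = 2·10 + 1), so t ≡ 7·9 = 63 ≡ 3 (mod 10).
    Then x = 100 + 126·3 = 478, valid modulo lcm(126, 20) = 1260: x ≡ 478 (mod 1260).
Verify: 478 mod 21 = 16, 478 mod 18 = 10, 478 mod 20 = 18.

x ≡ 478 (mod 1260).


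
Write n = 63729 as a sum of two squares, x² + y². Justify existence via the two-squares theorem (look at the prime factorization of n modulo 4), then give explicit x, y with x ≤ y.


Step 1: Factor n = 63729 = 3^2 · 73 · 97.
Step 2: Check the mod-4 condition on each prime factor: 3 ≡ 3 (mod 4), exponent 2 (must be even); 73 ≡ 1 (mod 4), exponent 1; 97 ≡ 1 (mod 4), exponent 1.
All primes ≡ 3 (mod 4) appear to even exponent (or don't appear), so by the two-squares theorem n IS expressible as a sum of two squares.
Step 3: Build a representation. Group n = k² · m with k = 3 and m = 73 · 97 = 7081 (a product of primes ≡ 1 (mod 4)); a representation of m scales to one of n via (k·x)² + (k·y)² = k²(x² + y²). Each prime p ≡ 1 (mod 4) is itself a sum of two squares; find a² by testing p − a² for a perfect square:
  73: 73 − 1² = 72, 73 − 2² = 69, 73 − 3² = 64 = 8² ⇒ 73 = 3² + 8².
  97: 97 − 1² = 96, 97 − 2² = 93, 97 − 3² = 88, 97 − 4² = 81 = 9² ⇒ 97 = 4² + 9².
  Combine using the Brahmagupta–Fibonacci identity (a² + b²)(c² + d²) = (ac − bd)² + (ad + bc)² = (ac + bd)² + (ad − bc)²:
  73 · 97 = 7081: from (3² + 8²)(4² + 9²), take (3·4 − 8·9, 3·9 + 8·4) = (12 − 72, 27 + 32) = (-60, 59); dropping signs (only squares matter) gives (60, 59); check 60² + 59² = 3600 + 3481 = 7081 ✓.
  Scale by k = 3: (3·60, 3·59) = (180, 177).
Step 4: Order so x ≤ y and verify: 177² + 180² = 31329 + 32400 = 63729 = n. ✓

n = 63729 = 177² + 180² (one valid representation with x ≤ y).


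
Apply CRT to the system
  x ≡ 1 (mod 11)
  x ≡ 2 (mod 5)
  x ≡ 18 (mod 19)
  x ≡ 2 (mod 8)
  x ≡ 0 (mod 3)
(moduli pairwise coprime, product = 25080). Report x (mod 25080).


Product of moduli M = 11 · 5 · 19 · 8 · 3 = 25080.
Merge one congruence at a time:
  Start: x ≡ 1 (mod 11).
  Combine with x ≡ 2 (mod 5); new modulus lcm = 55.
    Write x = 1 + 11·t and substitute into x ≡ 2 (mod 5): 11·t ≡ 2 − 1 = 1 (mod 5).
    Reduce coefficients mod 5: 1·t ≡ 1 (mod 5).
    So t ≡ 1 (mod 5).
    Then x = 1 + 11·1 = 12, valid modulo lcm(11, 5) = 55: x ≡ 12 (mod 55).
  Combine with x ≡ 18 (mod 19); new modulus lcm = 1045.
    Write x = 12 + 55·t and substitute into x ≡ 18 (mod 19): 55·t ≡ 18 − 12 = 6 (mod 19).
    Reduce coefficients mod 19: 17·t ≡ 6 (mod 19).
    The inverse of 17 mod 19 is 9 (since 17·9 = 153 = 8·19 + 1), so t ≡ 9·6 = 54 ≡ 16 (mod 19).
    Then x = 12 + 55·16 = 892, valid modulo lcm(55, 19) = 1045: x ≡ 892 (mod 1045).
  Combine with x ≡ 2 (mod 8); new modulus lcm = 8360.
    Write x = 892 + 1045·t and substitute into x ≡ 2 (mod 8): 1045·t ≡ 2 − 892 = -890 (mod 8).
    Reduce coefficients mod 8: 5·t ≡ 6 (mod 8).
    The inverse of 5 mod 8 is 5 (since 5·5 = 25 = 3·8 + 1), so t ≡ 5·6 = 30 ≡ 6 (mod 8).
    Then x = 892 + 1045·6 = 7162, valid modulo lcm(1045, 8) = 8360: x ≡ 7162 (mod 8360).
  Combine with x ≡ 0 (mod 3); new modulus lcm = 25080.
    Write x = 7162 + 8360·t and substitute into x ≡ 0 (mod 3): 8360·t ≡ 0 − 7162 = -7162 (mod 3).
    Reduce coefficients mod 3: 2·t ≡ 2 (mod 3).
    The inverse of 2 mod 3 is 2 (since 2·2 = 4 = 1·3 + 1), so t ≡ 2·2 = 4 ≡ 1 (mod 3).
    Then x = 7162 + 8360·1 = 15522, valid modulo lcm(8360, 3) = 25080: x ≡ 15522 (mod 25080).
Verify against each original: 15522 mod 11 = 1, 15522 mod 5 = 2, 15522 mod 19 = 18, 15522 mod 8 = 2, 15522 mod 3 = 0.

x ≡ 15522 (mod 25080).


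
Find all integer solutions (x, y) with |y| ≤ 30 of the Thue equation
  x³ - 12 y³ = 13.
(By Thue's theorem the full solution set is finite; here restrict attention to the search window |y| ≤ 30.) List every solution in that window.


The equation is x³ - 12y³ = 13. For fixed y, x³ = 12·y³ + 13, so a solution requires the RHS to be a perfect cube.
Strategy: iterate y from -30 to 30, compute RHS = 12·y³ + 13, and check whether it is a (positive or negative) perfect cube.
Check small values of y:
  y = 0: RHS = 13 is not a perfect cube.
  y = 1: RHS = 25 is not a perfect cube.
  y = -1: RHS = 1 = (1)³ ⇒ x = 1 works.
  y = 2: RHS = 109 is not a perfect cube.
  y = -2: RHS = -83 is not a perfect cube.
  y = 3: RHS = 337 is not a perfect cube.
  y = -3: RHS = -311 is not a perfect cube.
Continuing the search up to |y| = 30 finds no further solutions beyond those listed.
Collected solutions: (1, -1).

Solutions (with |y| ≤ 30): (1, -1).


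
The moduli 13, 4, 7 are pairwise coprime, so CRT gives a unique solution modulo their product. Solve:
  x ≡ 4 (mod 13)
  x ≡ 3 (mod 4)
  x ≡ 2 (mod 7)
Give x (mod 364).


Moduli 13, 4, 7 are pairwise coprime; by CRT there is a unique solution modulo M = 13 · 4 · 7 = 364.
Solve pairwise, accumulating the modulus:
  Start with x ≡ 4 (mod 13).
  Combine with x ≡ 3 (mod 4): since gcd(13, 4) = 1, we get a unique residue mod 52.
    Write x = 4 + 13·t and substitute into x ≡ 3 (mod 4): 13·t ≡ 3 − 4 = -1 (mod 4).
    Reduce coefficients mod 4: 1·t ≡ 3 (mod 4).
    So t ≡ 3 (mod 4).
    Then x = 4 + 13·3 = 43, valid modulo lcm(13, 4) = 52: x ≡ 43 (mod 52).
  Combine with x ≡ 2 (mod 7): since gcd(52, 7) = 1, we get a unique residue mod 364.
    Write x = 43 + 52·t and substitute into x ≡ 2 (mod 7): 52·t ≡ 2 − 43 = -41 (mod 7).
    Reduce coefficients mod 7: 3·t ≡ 1 (mod 7).
    The inverse of 3 mod 7 is 5 (since 3·5 = 15 = 2·7 + 1), so t ≡ 5·1 = 5 ≡ 5 (mod 7).
    Then x = 43 + 52·5 = 303, valid modulo lcm(52, 7) = 364: x ≡ 303 (mod 364).
Verify: 303 mod 13 = 4 ✓, 303 mod 4 = 3 ✓, 303 mod 7 = 2 ✓.

x ≡ 303 (mod 364).


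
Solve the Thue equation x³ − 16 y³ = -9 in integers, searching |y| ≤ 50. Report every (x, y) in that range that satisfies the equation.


The equation is x³ - 16y³ = -9. For fixed y, x³ = 16·y³ − 9, so a solution requires the RHS to be a perfect cube.
Strategy: iterate y from -50 to 50, compute RHS = 16·y³ − 9, and check whether it is a (positive or negative) perfect cube.
Check small values of y:
  y = 0: RHS = -9 is not a perfect cube.
  y = 1: RHS = 7 is not a perfect cube.
  y = -1: RHS = -25 is not a perfect cube.
  y = 2: RHS = 119 is not a perfect cube.
  y = -2: RHS = -137 is not a perfect cube.
  y = 3: RHS = 423 is not a perfect cube.
  y = -3: RHS = -441 is not a perfect cube.
Continuing the search up to |y| = 50 finds no solutions either.
No (x, y) in the scanned range satisfies the equation.

No integer solutions with |y| ≤ 50.


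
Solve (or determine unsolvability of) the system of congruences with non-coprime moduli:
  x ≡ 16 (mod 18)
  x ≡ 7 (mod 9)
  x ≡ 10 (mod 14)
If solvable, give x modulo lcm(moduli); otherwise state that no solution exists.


Moduli 18, 9, 14 are not pairwise coprime, so CRT works modulo lcm(m_i) when all pairwise compatibility conditions hold.
Pairwise compatibility: gcd(m_i, m_j) must divide a_i - a_j for every pair.
Merge one congruence at a time:
  Start: x ≡ 16 (mod 18).
  Combine with x ≡ 7 (mod 9): gcd(18, 9) = 9; 7 - 16 = -9, which IS divisible by 9, so compatible.
    Write x = 16 + 18·t and substitute into x ≡ 7 (mod 9): 18·t ≡ 7 − 16 = -9 (mod 9).
    Divide the congruence (and modulus) by g = 9: 2·t ≡ -1 (mod 1).
    Modulo 1 every t works; take t = 0.
    Then x = 16 + 18·0 = 16, valid modulo lcm(18, 9) = 18: x ≡ 16 (mod 18).
  Combine with x ≡ 10 (mod 14): gcd(18, 14) = 2; 10 - 16 = -6, which IS divisible by 2, so compatible.
    Write x = 16 + 18·t and substitute into x ≡ 10 (mod 14): 18·t ≡ 10 − 16 = -6 (mod 14).
    Divide the congruence (and modulus) by g = 2: 9·t ≡ -3 (mod 7).
    Reduce coefficients mod 7: 2·t ≡ 4 (mod 7).
    The inverse of 2 mod 7 is 4 (since 2·4 = 8 = 1·7 + 1), so t ≡ 4·4 = 16 ≡ 2 (mod 7).
    Then x = 16 + 18·2 = 52, valid modulo lcm(18, 14) = 126: x ≡ 52 (mod 126).
Verify: 52 mod 18 = 16, 52 mod 9 = 7, 52 mod 14 = 10.

x ≡ 52 (mod 126).


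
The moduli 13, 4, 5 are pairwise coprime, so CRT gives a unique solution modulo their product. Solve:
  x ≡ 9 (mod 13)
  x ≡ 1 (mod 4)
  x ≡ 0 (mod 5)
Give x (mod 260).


Moduli 13, 4, 5 are pairwise coprime; by CRT there is a unique solution modulo M = 13 · 4 · 5 = 260.
Solve pairwise, accumulating the modulus:
  Start with x ≡ 9 (mod 13).
  Combine with x ≡ 1 (mod 4): since gcd(13, 4) = 1, we get a unique residue mod 52.
    Write x = 9 + 13·t and substitute into x ≡ 1 (mod 4): 13·t ≡ 1 − 9 = -8 (mod 4).
    Reduce coefficients mod 4: 1·t ≡ 0 (mod 4).
    So t ≡ 0 (mod 4).
    Then x = 9 + 13·0 = 9, valid modulo lcm(13, 4) = 52: x ≡ 9 (mod 52).
  Combine with x ≡ 0 (mod 5): since gcd(52, 5) = 1, we get a unique residue mod 260.
    Write x = 9 + 52·t and substitute into x ≡ 0 (mod 5): 52·t ≡ 0 − 9 = -9 (mod 5).
    Reduce coefficients mod 5: 2·t ≡ 1 (mod 5).
    The inverse of 2 mod 5 is 3 (since 2·3 = 6 = 1·5 + 1), so t ≡ 3·1 = 3 ≡ 3 (mod 5).
    Then x = 9 + 52·3 = 165, valid modulo lcm(52, 5) = 260: x ≡ 165 (mod 260).
Verify: 165 mod 13 = 9 ✓, 165 mod 4 = 1 ✓, 165 mod 5 = 0 ✓.

x ≡ 165 (mod 260).


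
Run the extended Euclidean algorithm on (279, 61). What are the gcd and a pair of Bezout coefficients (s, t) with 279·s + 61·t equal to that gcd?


Euclidean algorithm on (279, 61) — divide until remainder is 0:
  279 = 4 · 61 + 35
  61 = 1 · 35 + 26
  35 = 1 · 26 + 9
  26 = 2 · 9 + 8
  9 = 1 · 8 + 1
  8 = 8 · 1 + 0
gcd(279, 61) = 1.
Track Bezout coefficients alongside the remainders: start with r₀ = 279 = a·1 + b·0 (s = 1, t = 0) and r₁ = 61 = a·0 + b·1 (s = 0, t = 1); each new remainder r_{k+1} = r_{k-1} − q_k·r_k inherits s_{k+1} = s_{k-1} − q_k·s_k, t_{k+1} = t_{k-1} − q_k·t_k, so r_k = a·s_k + b·t_k at every step:
  q = 4: r = 35, s = 1 − 4·0 = 1, t = 0 − 4·1 = -4  (check: 279·1 + 61·(-4) = 35)
  q = 1: r = 26, s = 0 − 1·1 = -1, t = 1 − 1·(-4) = 5  (check: 279·(-1) + 61·5 = 26)
  q = 1: r = 9, s = 1 − 1·(-1) = 2, t = -4 − 1·5 = -9  (check: 279·2 + 61·(-9) = 9)
  q = 2: r = 8, s = -1 − 2·2 = -5, t = 5 − 2·(-9) = 23  (check: 279·(-5) + 61·23 = 8)
  q = 1: r = 1, s = 2 − 1·(-5) = 7, t = -9 − 1·23 = -32  (check: 279·7 + 61·(-32) = 1)
The row with r = 1 (the gcd) gives the Bezout coefficients s = 7, t = -32.
Result: 279 · (7) + 61 · (-32) = 1.

gcd(279, 61) = 1; s = 7, t = -32 (check: 279·7 + 61·(-32) = 1).


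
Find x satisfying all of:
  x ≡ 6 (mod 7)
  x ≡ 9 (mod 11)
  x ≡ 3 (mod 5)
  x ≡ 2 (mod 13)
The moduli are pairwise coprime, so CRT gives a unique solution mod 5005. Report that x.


Product of moduli M = 7 · 11 · 5 · 13 = 5005.
Merge one congruence at a time:
  Start: x ≡ 6 (mod 7).
  Combine with x ≡ 9 (mod 11); new modulus lcm = 77.
    Write x = 6 + 7·t and substitute into x ≡ 9 (mod 11): 7·t ≡ 9 − 6 = 3 (mod 11).
    The inverse of 7 mod 11 is 8 (since 7·8 = 56 = 5·11 + 1), so t ≡ 8·3 = 24 ≡ 2 (mod 11).
    Then x = 6 + 7·2 = 20, valid modulo lcm(7, 11) = 77: x ≡ 20 (mod 77).
  Combine with x ≡ 3 (mod 5); new modulus lcm = 385.
    Write x = 20 + 77·t and substitute into x ≡ 3 (mod 5): 77·t ≡ 3 − 20 = -17 (mod 5).
    Reduce coefficients mod 5: 2·t ≡ 3 (mod 5).
    The inverse of 2 mod 5 is 3 (since 2·3 = 6 = 1·5 + 1), so t ≡ 3·3 = 9 ≡ 4 (mod 5).
    Then x = 20 + 77·4 = 328, valid modulo lcm(77, 5) = 385: x ≡ 328 (mod 385).
  Combine with x ≡ 2 (mod 13); new modulus lcm = 5005.
    Write x = 328 + 385·t and substitute into x ≡ 2 (mod 13): 385·t ≡ 2 − 328 = -326 (mod 13).
    Reduce coefficients mod 13: 8·t ≡ 12 (mod 13).
    The inverse of 8 mod 13 is 5 (since 8·5 = 40 = 3·13 + 1), so t ≡ 5·12 = 60 ≡ 8 (mod 13).
    Then x = 328 + 385·8 = 3408, valid modulo lcm(385, 13) = 5005: x ≡ 3408 (mod 5005).
Verify against each original: 3408 mod 7 = 6, 3408 mod 11 = 9, 3408 mod 5 = 3, 3408 mod 13 = 2.

x ≡ 3408 (mod 5005).


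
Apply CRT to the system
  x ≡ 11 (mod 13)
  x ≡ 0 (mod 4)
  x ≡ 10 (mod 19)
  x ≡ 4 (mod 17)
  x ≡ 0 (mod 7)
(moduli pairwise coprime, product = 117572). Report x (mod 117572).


Product of moduli M = 13 · 4 · 19 · 17 · 7 = 117572.
Merge one congruence at a time:
  Start: x ≡ 11 (mod 13).
  Combine with x ≡ 0 (mod 4); new modulus lcm = 52.
    Write x = 11 + 13·t and substitute into x ≡ 0 (mod 4): 13·t ≡ 0 − 11 = -11 (mod 4).
    Reduce coefficients mod 4: 1·t ≡ 1 (mod 4).
    So t ≡ 1 (mod 4).
    Then x = 11 + 13·1 = 24, valid modulo lcm(13, 4) = 52: x ≡ 24 (mod 52).
  Combine with x ≡ 10 (mod 19); new modulus lcm = 988.
    Write x = 24 + 52·t and substitute into x ≡ 10 (mod 19): 52·t ≡ 10 − 24 = -14 (mod 19).
    Reduce coefficients mod 19: 14·t ≡ 5 (mod 19).
    The inverse of 14 mod 19 is 15 (since 14·15 = 210 = 11·19 + 1), so t ≡ 15·5 = 75 ≡ 18 (mod 19).
    Then x = 24 + 52·18 = 960, valid modulo lcm(52, 19) = 988: x ≡ 960 (mod 988).
  Combine with x ≡ 4 (mod 17); new modulus lcm = 16796.
    Write x = 960 + 988·t and substitute into x ≡ 4 (mod 17): 988·t ≡ 4 − 960 = -956 (mod 17).
    Reduce coefficients mod 17: 2·t ≡ 13 (mod 17).
    The inverse of 2 mod 17 is 9 (since 2·9 = 18 = 1·17 + 1), so t ≡ 9·13 = 117 ≡ 15 (mod 17).
    Then x = 960 + 988·15 = 15780, valid modulo lcm(988, 17) = 16796: x ≡ 15780 (mod 16796).
  Combine with x ≡ 0 (mod 7); new modulus lcm = 117572.
    Write x = 15780 + 16796·t and substitute into x ≡ 0 (mod 7): 16796·t ≡ 0 − 15780 = -15780 (mod 7).
    Reduce coefficients mod 7: 3·t ≡ 5 (mod 7).
    The inverse of 3 mod 7 is 5 (since 3·5 = 15 = 2·7 + 1), so t ≡ 5·5 = 25 ≡ 4 (mod 7).
    Then x = 15780 + 16796·4 = 82964, valid modulo lcm(16796, 7) = 117572: x ≡ 82964 (mod 117572).
Verify against each original: 82964 mod 13 = 11, 82964 mod 4 = 0, 82964 mod 19 = 10, 82964 mod 17 = 4, 82964 mod 7 = 0.

x ≡ 82964 (mod 117572).


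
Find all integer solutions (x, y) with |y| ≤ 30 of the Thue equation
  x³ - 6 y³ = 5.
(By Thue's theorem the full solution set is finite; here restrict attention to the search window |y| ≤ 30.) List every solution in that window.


The equation is x³ - 6y³ = 5. For fixed y, x³ = 6·y³ + 5, so a solution requires the RHS to be a perfect cube.
Strategy: iterate y from -30 to 30, compute RHS = 6·y³ + 5, and check whether it is a (positive or negative) perfect cube.
Check small values of y:
  y = 0: RHS = 5 is not a perfect cube.
  y = 1: RHS = 11 is not a perfect cube.
  y = -1: RHS = -1 = (-1)³ ⇒ x = -1 works.
  y = 2: RHS = 53 is not a perfect cube.
  y = -2: RHS = -43 is not a perfect cube.
  y = 3: RHS = 167 is not a perfect cube.
  y = -3: RHS = -157 is not a perfect cube.
Continuing the search up to |y| = 30 finds no further solutions beyond those listed.
Collected solutions: (-1, -1).

Solutions (with |y| ≤ 30): (-1, -1).


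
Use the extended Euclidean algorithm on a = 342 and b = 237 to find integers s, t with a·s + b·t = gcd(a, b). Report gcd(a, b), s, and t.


Euclidean algorithm on (342, 237) — divide until remainder is 0:
  342 = 1 · 237 + 105
  237 = 2 · 105 + 27
  105 = 3 · 27 + 24
  27 = 1 · 24 + 3
  24 = 8 · 3 + 0
gcd(342, 237) = 3.
Track Bezout coefficients alongside the remainders: start with r₀ = 342 = a·1 + b·0 (s = 1, t = 0) and r₁ = 237 = a·0 + b·1 (s = 0, t = 1); each new remainder r_{k+1} = r_{k-1} − q_k·r_k inherits s_{k+1} = s_{k-1} − q_k·s_k, t_{k+1} = t_{k-1} − q_k·t_k, so r_k = a·s_k + b·t_k at every step:
  q = 1: r = 105, s = 1 − 1·0 = 1, t = 0 − 1·1 = -1  (check: 342·1 + 237·(-1) = 105)
  q = 2: r = 27, s = 0 − 2·1 = -2, t = 1 − 2·(-1) = 3  (check: 342·(-2) + 237·3 = 27)
  q = 3: r = 24, s = 1 − 3·(-2) = 7, t = -1 − 3·3 = -10  (check: 342·7 + 237·(-10) = 24)
  q = 1: r = 3, s = -2 − 1·7 = -9, t = 3 − 1·(-10) = 13  (check: 342·(-9) + 237·13 = 3)
The row with r = 3 (the gcd) gives the Bezout coefficients s = -9, t = 13.
Result: 342 · (-9) + 237 · (13) = 3.

gcd(342, 237) = 3; s = -9, t = 13 (check: 342·(-9) + 237·13 = 3).


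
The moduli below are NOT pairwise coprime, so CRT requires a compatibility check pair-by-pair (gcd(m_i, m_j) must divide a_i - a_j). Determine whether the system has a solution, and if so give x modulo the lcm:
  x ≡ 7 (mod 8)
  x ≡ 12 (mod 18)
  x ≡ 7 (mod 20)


Moduli 8, 18, 20 are not pairwise coprime, so CRT works modulo lcm(m_i) when all pairwise compatibility conditions hold.
Pairwise compatibility: gcd(m_i, m_j) must divide a_i - a_j for every pair.
Merge one congruence at a time:
  Start: x ≡ 7 (mod 8).
  Combine with x ≡ 12 (mod 18): gcd(8, 18) = 2, and 12 - 7 = 5 is NOT divisible by 2.
    ⇒ system is inconsistent (no integer solution).

No solution (the system is inconsistent).


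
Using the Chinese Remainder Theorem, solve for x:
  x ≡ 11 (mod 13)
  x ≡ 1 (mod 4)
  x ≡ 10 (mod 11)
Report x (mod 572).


Moduli 13, 4, 11 are pairwise coprime; by CRT there is a unique solution modulo M = 13 · 4 · 11 = 572.
Solve pairwise, accumulating the modulus:
  Start with x ≡ 11 (mod 13).
  Combine with x ≡ 1 (mod 4): since gcd(13, 4) = 1, we get a unique residue mod 52.
    Write x = 11 + 13·t and substitute into x ≡ 1 (mod 4): 13·t ≡ 1 − 11 = -10 (mod 4).
    Reduce coefficients mod 4: 1·t ≡ 2 (mod 4).
    So t ≡ 2 (mod 4).
    Then x = 11 + 13·2 = 37, valid modulo lcm(13, 4) = 52: x ≡ 37 (mod 52).
  Combine with x ≡ 10 (mod 11): since gcd(52, 11) = 1, we get a unique residue mod 572.
    Write x = 37 + 52·t and substitute into x ≡ 10 (mod 11): 52·t ≡ 10 − 37 = -27 (mod 11).
    Reduce coefficients mod 11: 8·t ≡ 6 (mod 11).
    The inverse of 8 mod 11 is 7 (since 8·7 = 56 = 5·11 + 1), so t ≡ 7·6 = 42 ≡ 9 (mod 11).
    Then x = 37 + 52·9 = 505, valid modulo lcm(52, 11) = 572: x ≡ 505 (mod 572).
Verify: 505 mod 13 = 11 ✓, 505 mod 4 = 1 ✓, 505 mod 11 = 10 ✓.

x ≡ 505 (mod 572).


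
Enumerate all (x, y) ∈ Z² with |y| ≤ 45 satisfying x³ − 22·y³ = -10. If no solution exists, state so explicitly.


The equation is x³ - 22y³ = -10. For fixed y, x³ = 22·y³ − 10, so a solution requires the RHS to be a perfect cube.
Strategy: iterate y from -45 to 45, compute RHS = 22·y³ − 10, and check whether it is a (positive or negative) perfect cube.
Check small values of y:
  y = 0: RHS = -10 is not a perfect cube.
  y = 1: RHS = 12 is not a perfect cube.
  y = -1: RHS = -32 is not a perfect cube.
  y = 2: RHS = 166 is not a perfect cube.
  y = -2: RHS = -186 is not a perfect cube.
  y = 3: RHS = 584 is not a perfect cube.
  y = -3: RHS = -604 is not a perfect cube.
Continuing the search up to |y| = 45 finds no solutions either.
No (x, y) in the scanned range satisfies the equation.

No integer solutions with |y| ≤ 45.


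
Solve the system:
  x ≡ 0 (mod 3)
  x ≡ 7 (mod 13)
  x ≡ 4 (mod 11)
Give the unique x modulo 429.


Moduli 3, 13, 11 are pairwise coprime; by CRT there is a unique solution modulo M = 3 · 13 · 11 = 429.
Solve pairwise, accumulating the modulus:
  Start with x ≡ 0 (mod 3).
  Combine with x ≡ 7 (mod 13): since gcd(3, 13) = 1, we get a unique residue mod 39.
    Write x = 0 + 3·t and substitute into x ≡ 7 (mod 13): 3·t ≡ 7 − 0 = 7 (mod 13).
    The inverse of 3 mod 13 is 9 (since 3·9 = 27 = 2·13 + 1), so t ≡ 9·7 = 63 ≡ 11 (mod 13).
    Then x = 0 + 3·11 = 33, valid modulo lcm(3, 13) = 39: x ≡ 33 (mod 39).
  Combine with x ≡ 4 (mod 11): since gcd(39, 11) = 1, we get a unique residue mod 429.
    Write x = 33 + 39·t and substitute into x ≡ 4 (mod 11): 39·t ≡ 4 − 33 = -29 (mod 11).
    Reduce coefficients mod 11: 6·t ≡ 4 (mod 11).
    The inverse of 6 mod 11 is 2 (since 6·2 = 12 = 1·11 + 1), so t ≡ 2·4 = 8 ≡ 8 (mod 11).
    Then x = 33 + 39·8 = 345, valid modulo lcm(39, 11) = 429: x ≡ 345 (mod 429).
Verify: 345 mod 3 = 0 ✓, 345 mod 13 = 7 ✓, 345 mod 11 = 4 ✓.

x ≡ 345 (mod 429).


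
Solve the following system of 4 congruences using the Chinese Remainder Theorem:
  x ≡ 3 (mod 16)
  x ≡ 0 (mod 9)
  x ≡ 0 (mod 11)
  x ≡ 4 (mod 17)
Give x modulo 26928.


Product of moduli M = 16 · 9 · 11 · 17 = 26928.
Merge one congruence at a time:
  Start: x ≡ 3 (mod 16).
  Combine with x ≡ 0 (mod 9); new modulus lcm = 144.
    Write x = 3 + 16·t and substitute into x ≡ 0 (mod 9): 16·t ≡ 0 − 3 = -3 (mod 9).
    Reduce coefficients mod 9: 7·t ≡ 6 (mod 9).
    The inverse of 7 mod 9 is 4 (since 7·4 = 28 = 3·9 + 1), so t ≡ 4·6 = 24 ≡ 6 (mod 9).
    Then x = 3 + 16·6 = 99, valid modulo lcm(16, 9) = 144: x ≡ 99 (mod 144).
  Combine with x ≡ 0 (mod 11); new modulus lcm = 1584.
    Write x = 99 + 144·t and substitute into x ≡ 0 (mod 11): 144·t ≡ 0 − 99 = -99 (mod 11).
    Reduce coefficients mod 11: 1·t ≡ 0 (mod 11).
    So t ≡ 0 (mod 11).
    Then x = 99 + 144·0 = 99, valid modulo lcm(144, 11) = 1584: x ≡ 99 (mod 1584).
  Combine with x ≡ 4 (mod 17); new modulus lcm = 26928.
    Write x = 99 + 1584·t and substitute into x ≡ 4 (mod 17): 1584·t ≡ 4 − 99 = -95 (mod 17).
    Reduce coefficients mod 17: 3·t ≡ 7 (mod 17).
    The inverse of 3 mod 17 is 6 (since 3·6 = 18 = 1·17 + 1), so t ≡ 6·7 = 42 ≡ 8 (mod 17).
    Then x = 99 + 1584·8 = 12771, valid modulo lcm(1584, 17) = 26928: x ≡ 12771 (mod 26928).
Verify against each original: 12771 mod 16 = 3, 12771 mod 9 = 0, 12771 mod 11 = 0, 12771 mod 17 = 4.

x ≡ 12771 (mod 26928).


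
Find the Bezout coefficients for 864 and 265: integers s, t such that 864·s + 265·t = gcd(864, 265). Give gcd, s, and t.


Euclidean algorithm on (864, 265) — divide until remainder is 0:
  864 = 3 · 265 + 69
  265 = 3 · 69 + 58
  69 = 1 · 58 + 11
  58 = 5 · 11 + 3
  11 = 3 · 3 + 2
  3 = 1 · 2 + 1
  2 = 2 · 1 + 0
gcd(864, 265) = 1.
Track Bezout coefficients alongside the remainders: start with r₀ = 864 = a·1 + b·0 (s = 1, t = 0) and r₁ = 265 = a·0 + b·1 (s = 0, t = 1); each new remainder r_{k+1} = r_{k-1} − q_k·r_k inherits s_{k+1} = s_{k-1} − q_k·s_k, t_{k+1} = t_{k-1} − q_k·t_k, so r_k = a·s_k + b·t_k at every step:
  q = 3: r = 69, s = 1 − 3·0 = 1, t = 0 − 3·1 = -3  (check: 864·1 + 265·(-3) = 69)
  q = 3: r = 58, s = 0 − 3·1 = -3, t = 1 − 3·(-3) = 10  (check: 864·(-3) + 265·10 = 58)
  q = 1: r = 11, s = 1 − 1·(-3) = 4, t = -3 − 1·10 = -13  (check: 864·4 + 265·(-13) = 11)
  q = 5: r = 3, s = -3 − 5·4 = -23, t = 10 − 5·(-13) = 75  (check: 864·(-23) + 265·75 = 3)
  q = 3: r = 2, s = 4 − 3·(-23) = 73, t = -13 − 3·75 = -238  (check: 864·73 + 265·(-238) = 2)
  q = 1: r = 1, s = -23 − 1·73 = -96, t = 75 − 1·(-238) = 313  (check: 864·(-96) + 265·313 = 1)
The row with r = 1 (the gcd) gives the Bezout coefficients s = -96, t = 313.
Result: 864 · (-96) + 265 · (313) = 1.

gcd(864, 265) = 1; s = -96, t = 313 (check: 864·(-96) + 265·313 = 1).


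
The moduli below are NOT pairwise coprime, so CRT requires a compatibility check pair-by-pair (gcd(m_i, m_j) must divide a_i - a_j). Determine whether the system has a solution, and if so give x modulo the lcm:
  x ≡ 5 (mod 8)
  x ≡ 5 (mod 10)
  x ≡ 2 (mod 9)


Moduli 8, 10, 9 are not pairwise coprime, so CRT works modulo lcm(m_i) when all pairwise compatibility conditions hold.
Pairwise compatibility: gcd(m_i, m_j) must divide a_i - a_j for every pair.
Merge one congruence at a time:
  Start: x ≡ 5 (mod 8).
  Combine with x ≡ 5 (mod 10): gcd(8, 10) = 2; 5 - 5 = 0, which IS divisible by 2, so compatible.
    Write x = 5 + 8·t and substitute into x ≡ 5 (mod 10): 8·t ≡ 5 − 5 = 0 (mod 10).
    Divide the congruence (and modulus) by g = 2: 4·t ≡ 0 (mod 5).
    The inverse of 4 mod 5 is 4 (since 4·4 = 16 = 3·5 + 1), so t ≡ 4·0 = 0 ≡ 0 (mod 5).
    Then x = 5 + 8·0 = 5, valid modulo lcm(8, 10) = 40: x ≡ 5 (mod 40).
  Combine with x ≡ 2 (mod 9): gcd(40, 9) = 1; 2 - 5 = -3, which IS divisible by 1, so compatible.
    Write x = 5 + 40·t and substitute into x ≡ 2 (mod 9): 40·t ≡ 2 − 5 = -3 (mod 9).
    Reduce coefficients mod 9: 4·t ≡ 6 (mod 9).
    The inverse of 4 mod 9 is 7 (since 4·7 = 28 = 3·9 + 1), so t ≡ 7·6 = 42 ≡ 6 (mod 9).
    Then x = 5 + 40·6 = 245, valid modulo lcm(40, 9) = 360: x ≡ 245 (mod 360).
Verify: 245 mod 8 = 5, 245 mod 10 = 5, 245 mod 9 = 2.

x ≡ 245 (mod 360).


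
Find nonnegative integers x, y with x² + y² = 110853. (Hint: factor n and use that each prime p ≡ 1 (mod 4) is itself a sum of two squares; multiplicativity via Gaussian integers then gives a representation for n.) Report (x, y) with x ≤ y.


Step 1: Factor n = 110853 = 3^2 · 109 · 113.
Step 2: Check the mod-4 condition on each prime factor: 3 ≡ 3 (mod 4), exponent 2 (must be even); 109 ≡ 1 (mod 4), exponent 1; 113 ≡ 1 (mod 4), exponent 1.
All primes ≡ 3 (mod 4) appear to even exponent (or don't appear), so by the two-squares theorem n IS expressible as a sum of two squares.
Step 3: Build a representation. Group n = k² · m with k = 3 and m = 109 · 113 = 12317 (a product of primes ≡ 1 (mod 4)); a representation of m scales to one of n via (k·x)² + (k·y)² = k²(x² + y²). Each prime p ≡ 1 (mod 4) is itself a sum of two squares; find a² by testing p − a² for a perfect square:
  109: 109 − 1² = 108, 109 − 2² = 105, 109 − 3² = 100 = 10² ⇒ 109 = 3² + 10².
  113: 113 − 1² = 112, 113 − 2² = 109, 113 − 3² = 104, 113 − 4² = 97, 113 − 5² = 88, 113 − 6² = 77, 113 − 7² = 64 = 8² ⇒ 113 = 7² + 8².
  Combine using the Brahmagupta–Fibonacci identity (a² + b²)(c² + d²) = (ac − bd)² + (ad + bc)² = (ac + bd)² + (ad − bc)²:
  109 · 113 = 12317: from (3² + 10²)(7² + 8²), take (3·7 − 10·8, 3·8 + 10·7) = (21 − 80, 24 + 70) = (-59, 94); dropping signs (only squares matter) gives (59, 94); check 59² + 94² = 3481 + 8836 = 12317 ✓.
  Scale by k = 3: (3·59, 3·94) = (177, 282).
Step 4: Order so x ≤ y and verify: 177² + 282² = 31329 + 79524 = 110853 = n. ✓

n = 110853 = 177² + 282² (one valid representation with x ≤ y).


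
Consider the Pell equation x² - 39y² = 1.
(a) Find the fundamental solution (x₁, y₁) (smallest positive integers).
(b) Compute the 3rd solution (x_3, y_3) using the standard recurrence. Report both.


Step 1: Find the fundamental solution (x₁, y₁) of x² - 39y² = 1.
  Expand √39 as a continued fraction. a₀ = ⌊√39⌋ = 6; iterate m_{k+1} = d_k·a_k − m_k, d_{k+1} = (39 − m_{k+1}²)/d_k, a_{k+1} = ⌊(a₀ + m_{k+1})/d_{k+1}⌋ (starting m₀ = 0, d₀ = 1), with convergents p_k = a_k·p_{k-1} + p_{k-2}, q_k = a_k·q_{k-1} + q_{k-2} (p₋₁ = 1, q₋₁ = 0):
  k = 0: a₀ = 6; p₀/q₀ = 6/1; p₀² − 39·q₀² = 36 − 39 = -3.
  k = 1: m = 6, d = 3, a = ⌊(6 + 6)/3⌋ = 4; p/q = (4·6 + 1)/(4·1 + 0) = 25/4; p² − 39·q² = 625 − 624 = 1.
  The first convergent with p² − 39·q² = 1 gives the fundamental solution (x₁, y₁) = (25, 4).
Step 2: Apply the recurrence (x_{n+1}, y_{n+1}) = (x₁x_n + 39y₁y_n, x₁y_n + y₁x_n) repeatedly.
  From (x_1, y_1) = (25, 4): x_2 = 25·25 + 39·4·4 = 1249; y_2 = 25·4 + 4·25 = 200.
  From (x_2, y_2) = (1249, 200): x_3 = 25·1249 + 39·4·200 = 62425; y_3 = 25·200 + 4·1249 = 9996.
Step 3: Verify x_3² - 39·y_3² = 3896880625 - 3896880624 = 1 (should be 1). ✓

(x_1, y_1) = (25, 4); (x_3, y_3) = (62425, 9996).


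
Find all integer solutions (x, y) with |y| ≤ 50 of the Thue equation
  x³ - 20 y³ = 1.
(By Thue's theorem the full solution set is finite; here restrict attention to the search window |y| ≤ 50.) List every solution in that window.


The equation is x³ - 20y³ = 1. For fixed y, x³ = 20·y³ + 1, so a solution requires the RHS to be a perfect cube.
Strategy: iterate y from -50 to 50, compute RHS = 20·y³ + 1, and check whether it is a (positive or negative) perfect cube.
Check small values of y:
  y = 0: RHS = 1 = (1)³ ⇒ x = 1 works.
  y = 1: RHS = 21 is not a perfect cube.
  y = -1: RHS = -19 is not a perfect cube.
  y = 2: RHS = 161 is not a perfect cube.
  y = -2: RHS = -159 is not a perfect cube.
  y = 3: RHS = 541 is not a perfect cube.
  y = -3: RHS = -539 is not a perfect cube.
Continuing, at y = -7: RHS = -6859 = (-19)³ ⇒ x = -19 works.
Searching the remaining y in |y| ≤ 50 finds no further solutions.
Collected solutions: (1, 0), (-19, -7).

Solutions (with |y| ≤ 50): (1, 0), (-19, -7).


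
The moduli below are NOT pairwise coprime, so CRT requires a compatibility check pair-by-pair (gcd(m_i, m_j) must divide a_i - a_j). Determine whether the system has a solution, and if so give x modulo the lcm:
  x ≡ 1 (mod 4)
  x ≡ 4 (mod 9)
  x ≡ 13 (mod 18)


Moduli 4, 9, 18 are not pairwise coprime, so CRT works modulo lcm(m_i) when all pairwise compatibility conditions hold.
Pairwise compatibility: gcd(m_i, m_j) must divide a_i - a_j for every pair.
Merge one congruence at a time:
  Start: x ≡ 1 (mod 4).
  Combine with x ≡ 4 (mod 9): gcd(4, 9) = 1; 4 - 1 = 3, which IS divisible by 1, so compatible.
    Write x = 1 + 4·t and substitute into x ≡ 4 (mod 9): 4·t ≡ 4 − 1 = 3 (mod 9).
    The inverse of 4 mod 9 is 7 (since 4·7 = 28 = 3·9 + 1), so t ≡ 7·3 = 21 ≡ 3 (mod 9).
    Then x = 1 + 4·3 = 13, valid modulo lcm(4, 9) = 36: x ≡ 13 (mod 36).
  Combine with x ≡ 13 (mod 18): gcd(36, 18) = 18; 13 - 13 = 0, which IS divisible by 18, so compatible.
    Write x = 13 + 36·t and substitute into x ≡ 13 (mod 18): 36·t ≡ 13 − 13 = 0 (mod 18).
    Divide the congruence (and modulus) by g = 18: 2·t ≡ 0 (mod 1).
    Modulo 1 every t works; take t = 0.
    Then x = 13 + 36·0 = 13, valid modulo lcm(36, 18) = 36: x ≡ 13 (mod 36).
Verify: 13 mod 4 = 1, 13 mod 9 = 4, 13 mod 18 = 13.

x ≡ 13 (mod 36).
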